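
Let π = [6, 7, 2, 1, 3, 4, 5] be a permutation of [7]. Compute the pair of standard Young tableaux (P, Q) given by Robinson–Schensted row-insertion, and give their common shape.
P = [1, 3, 4, 5] / [2, 7] / [6];  Q = [1, 2, 6, 7] / [3, 5] / [4];  common shape = (4, 2, 1)

Row-insert the values π_1, π_2, … into P one at a time, bumping the leftmost entry strictly greater than the inserted value down to the next row. The recording tableau Q records, in position (i, j), the step at which that cell was added to P.
  Insert 6 (step 1): P = [6];  Q = [1]
  Insert 7 (step 2): P = [6, 7];  Q = [1, 2]
  Insert 2 (step 3): P = [2, 7] / [6];  Q = [1, 2] / [3]
  Insert 1 (step 4): P = [1, 7] / [2] / [6];  Q = [1, 2] / [3] / [4]
  Insert 3 (step 5): P = [1, 3] / [2, 7] / [6];  Q = [1, 2] / [3, 5] / [4]
  Insert 4 (step 6): P = [1, 3, 4] / [2, 7] / [6];  Q = [1, 2, 6] / [3, 5] / [4]
  Insert 5 (step 7): P = [1, 3, 4, 5] / [2, 7] / [6];  Q = [1, 2, 6, 7] / [3, 5] / [4]
Final shape: (4, 2, 1).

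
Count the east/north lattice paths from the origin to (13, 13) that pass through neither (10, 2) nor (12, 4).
Number of paths = 10362336

Inclusion–exclusion. Total paths: C(26, 13) = 10400600. Through P₁: C(12, 10)·C(14, 3) = 24024. Through P₂: C(16, 12)·C(10, 1) = 18200. Since P₁ is strictly southwest of P₂, a monotone path through both must visit P₁ then P₂; paths through both = C(12, 10)·C(4, 2)·C(10, 1) = 3960. Avoid both = 10400600 − 24024 − 18200 + 3960 = 10362336.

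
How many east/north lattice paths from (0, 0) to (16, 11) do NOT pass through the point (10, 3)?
Number of paths = 12179037

Total paths from (0, 0) to (16, 11): C(27, 16) = 13037895. Paths through (10, 3): (paths (0, 0) → (10, 3)) × (paths (10, 3) → (16, 11)) = C(13, 10) · C(14, 6) = 286 · 3003 = 858858. Avoidance count = 13037895 − 858858 = 12179037.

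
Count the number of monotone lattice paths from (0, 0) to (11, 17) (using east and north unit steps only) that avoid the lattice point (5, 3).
Number of paths = 19303620

Total paths from (0, 0) to (11, 17): C(28, 11) = 21474180. Paths through (5, 3): (paths (0, 0) → (5, 3)) × (paths (5, 3) → (11, 17)) = C(8, 5) · C(20, 6) = 56 · 38760 = 2170560. Avoidance count = 21474180 − 2170560 = 19303620.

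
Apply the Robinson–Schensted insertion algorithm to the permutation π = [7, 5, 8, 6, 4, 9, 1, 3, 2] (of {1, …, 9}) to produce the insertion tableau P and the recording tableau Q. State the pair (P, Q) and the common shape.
P = [1, 2, 9] / [3, 6] / [4, 8] / [5] / [7];  Q = [1, 3, 6] / [2, 4] / [5, 8] / [7] / [9];  common shape = (3, 2, 2, 1, 1)

Row-insert the values π_1, π_2, … into P one at a time, bumping the leftmost entry strictly greater than the inserted value down to the next row. The recording tableau Q records, in position (i, j), the step at which that cell was added to P.
  Insert 7 (step 1): P = [7];  Q = [1]
  Insert 5 (step 2): P = [5] / [7];  Q = [1] / [2]
  Insert 8 (step 3): P = [5, 8] / [7];  Q = [1, 3] / [2]
  Insert 6 (step 4): P = [5, 6] / [7, 8];  Q = [1, 3] / [2, 4]
  Insert 4 (step 5): P = [4, 6] / [5, 8] / [7];  Q = [1, 3] / [2, 4] / [5]
  Insert 9 (step 6): P = [4, 6, 9] / [5, 8] / [7];  Q = [1, 3, 6] / [2, 4] / [5]
  Insert 1 (step 7): P = [1, 6, 9] / [4, 8] / [5] / [7];  Q = [1, 3, 6] / [2, 4] / [5] / [7]
  Insert 3 (step 8): P = [1, 3, 9] / [4, 6] / [5, 8] / [7];  Q = [1, 3, 6] / [2, 4] / [5, 8] / [7]
  Insert 2 (step 9): P = [1, 2, 9] / [3, 6] / [4, 8] / [5] / [7];  Q = [1, 3, 6] / [2, 4] / [5, 8] / [7] / [9]
Final shape: (3, 2, 2, 1, 1).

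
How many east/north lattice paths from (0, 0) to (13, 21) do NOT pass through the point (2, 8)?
Number of paths = 815657280

Total paths from (0, 0) to (13, 21): C(34, 13) = 927983760. Paths through (2, 8): (paths (0, 0) → (2, 8)) × (paths (2, 8) → (13, 21)) = C(10, 2) · C(24, 11) = 45 · 2496144 = 112326480. Avoidance count = 927983760 − 112326480 = 815657280.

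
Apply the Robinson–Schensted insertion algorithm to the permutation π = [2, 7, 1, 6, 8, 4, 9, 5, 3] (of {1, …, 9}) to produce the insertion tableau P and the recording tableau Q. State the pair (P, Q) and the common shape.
P = [1, 3, 5, 9] / [2, 4, 8] / [6] / [7];  Q = [1, 2, 5, 7] / [3, 4, 8] / [6] / [9];  common shape = (4, 3, 1, 1)

Row-insert the values π_1, π_2, … into P one at a time, bumping the leftmost entry strictly greater than the inserted value down to the next row. The recording tableau Q records, in position (i, j), the step at which that cell was added to P.
  Insert 2 (step 1): P = [2];  Q = [1]
  Insert 7 (step 2): P = [2, 7];  Q = [1, 2]
  Insert 1 (step 3): P = [1, 7] / [2];  Q = [1, 2] / [3]
  Insert 6 (step 4): P = [1, 6] / [2, 7];  Q = [1, 2] / [3, 4]
  Insert 8 (step 5): P = [1, 6, 8] / [2, 7];  Q = [1, 2, 5] / [3, 4]
  Insert 4 (step 6): P = [1, 4, 8] / [2, 6] / [7];  Q = [1, 2, 5] / [3, 4] / [6]
  Insert 9 (step 7): P = [1, 4, 8, 9] / [2, 6] / [7];  Q = [1, 2, 5, 7] / [3, 4] / [6]
  Insert 5 (step 8): P = [1, 4, 5, 9] / [2, 6, 8] / [7];  Q = [1, 2, 5, 7] / [3, 4, 8] / [6]
  Insert 3 (step 9): P = [1, 3, 5, 9] / [2, 4, 8] / [6] / [7];  Q = [1, 2, 5, 7] / [3, 4, 8] / [6] / [9]
Final shape: (4, 3, 1, 1).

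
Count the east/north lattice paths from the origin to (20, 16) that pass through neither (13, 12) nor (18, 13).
Number of paths = 3841260360

Inclusion–exclusion. Total paths: C(36, 20) = 7307872110. Through P₁: C(25, 13)·C(11, 7) = 1716099000. Through P₂: C(31, 18)·C(5, 2) = 2062530750. Since P₁ is strictly southwest of P₂, a monotone path through both must visit P₁ then P₂; paths through both = C(25, 13)·C(6, 5)·C(5, 2) = 312018000. Avoid both = 7307872110 − 1716099000 − 2062530750 + 312018000 = 3841260360.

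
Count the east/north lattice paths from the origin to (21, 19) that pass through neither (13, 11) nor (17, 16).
Number of paths = 69326921310

Inclusion–exclusion. Total paths: C(40, 21) = 131282408400. Through P₁: C(24, 13)·C(16, 8) = 32125373280. Through P₂: C(33, 17)·C(7, 4) = 40838108850. Since P₁ is strictly southwest of P₂, a monotone path through both must visit P₁ then P₂; paths through both = C(24, 13)·C(9, 4)·C(7, 4) = 11007995040. Avoid both = 131282408400 − 32125373280 − 40838108850 + 11007995040 = 69326921310.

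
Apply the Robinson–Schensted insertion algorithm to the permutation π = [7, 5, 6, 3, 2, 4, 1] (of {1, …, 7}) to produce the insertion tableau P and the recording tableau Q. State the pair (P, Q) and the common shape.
P = [1, 4] / [2, 6] / [3] / [5] / [7];  Q = [1, 3] / [2, 6] / [4] / [5] / [7];  common shape = (2, 2, 1, 1, 1)

Row-insert the values π_1, π_2, … into P one at a time, bumping the leftmost entry strictly greater than the inserted value down to the next row. The recording tableau Q records, in position (i, j), the step at which that cell was added to P.
  Insert 7 (step 1): P = [7];  Q = [1]
  Insert 5 (step 2): P = [5] / [7];  Q = [1] / [2]
  Insert 6 (step 3): P = [5, 6] / [7];  Q = [1, 3] / [2]
  Insert 3 (step 4): P = [3, 6] / [5] / [7];  Q = [1, 3] / [2] / [4]
  Insert 2 (step 5): P = [2, 6] / [3] / [5] / [7];  Q = [1, 3] / [2] / [4] / [5]
  Insert 4 (step 6): P = [2, 4] / [3, 6] / [5] / [7];  Q = [1, 3] / [2, 6] / [4] / [5]
  Insert 1 (step 7): P = [1, 4] / [2, 6] / [3] / [5] / [7];  Q = [1, 3] / [2, 6] / [4] / [5] / [7]
Final shape: (2, 2, 1, 1, 1).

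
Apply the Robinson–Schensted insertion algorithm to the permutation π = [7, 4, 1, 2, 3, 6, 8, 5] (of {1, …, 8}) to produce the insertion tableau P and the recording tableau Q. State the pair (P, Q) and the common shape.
P = [1, 2, 3, 5, 8] / [4, 6] / [7];  Q = [1, 4, 5, 6, 7] / [2, 8] / [3];  common shape = (5, 2, 1)

Row-insert the values π_1, π_2, … into P one at a time, bumping the leftmost entry strictly greater than the inserted value down to the next row. The recording tableau Q records, in position (i, j), the step at which that cell was added to P.
  Insert 7 (step 1): P = [7];  Q = [1]
  Insert 4 (step 2): P = [4] / [7];  Q = [1] / [2]
  Insert 1 (step 3): P = [1] / [4] / [7];  Q = [1] / [2] / [3]
  Insert 2 (step 4): P = [1, 2] / [4] / [7];  Q = [1, 4] / [2] / [3]
  Insert 3 (step 5): P = [1, 2, 3] / [4] / [7];  Q = [1, 4, 5] / [2] / [3]
  Insert 6 (step 6): P = [1, 2, 3, 6] / [4] / [7];  Q = [1, 4, 5, 6] / [2] / [3]
  Insert 8 (step 7): P = [1, 2, 3, 6, 8] / [4] / [7];  Q = [1, 4, 5, 6, 7] / [2] / [3]
  Insert 5 (step 8): P = [1, 2, 3, 5, 8] / [4, 6] / [7];  Q = [1, 4, 5, 6, 7] / [2, 8] / [3]
Final shape: (5, 2, 1).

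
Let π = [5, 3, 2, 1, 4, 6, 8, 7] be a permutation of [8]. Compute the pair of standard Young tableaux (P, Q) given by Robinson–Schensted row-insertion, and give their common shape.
P = [1, 4, 6, 7] / [2, 8] / [3] / [5];  Q = [1, 5, 6, 7] / [2, 8] / [3] / [4];  common shape = (4, 2, 1, 1)

Row-insert the values π_1, π_2, … into P one at a time, bumping the leftmost entry strictly greater than the inserted value down to the next row. The recording tableau Q records, in position (i, j), the step at which that cell was added to P.
  Insert 5 (step 1): P = [5];  Q = [1]
  Insert 3 (step 2): P = [3] / [5];  Q = [1] / [2]
  Insert 2 (step 3): P = [2] / [3] / [5];  Q = [1] / [2] / [3]
  Insert 1 (step 4): P = [1] / [2] / [3] / [5];  Q = [1] / [2] / [3] / [4]
  Insert 4 (step 5): P = [1, 4] / [2] / [3] / [5];  Q = [1, 5] / [2] / [3] / [4]
  Insert 6 (step 6): P = [1, 4, 6] / [2] / [3] / [5];  Q = [1, 5, 6] / [2] / [3] / [4]
  Insert 8 (step 7): P = [1, 4, 6, 8] / [2] / [3] / [5];  Q = [1, 5, 6, 7] / [2] / [3] / [4]
  Insert 7 (step 8): P = [1, 4, 6, 7] / [2, 8] / [3] / [5];  Q = [1, 5, 6, 7] / [2, 8] / [3] / [4]
Final shape: (4, 2, 1, 1).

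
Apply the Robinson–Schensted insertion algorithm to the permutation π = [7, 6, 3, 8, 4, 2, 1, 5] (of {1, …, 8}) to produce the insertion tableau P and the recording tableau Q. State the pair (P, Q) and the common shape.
P = [1, 4, 5] / [2, 8] / [3] / [6] / [7];  Q = [1, 4, 8] / [2, 5] / [3] / [6] / [7];  common shape = (3, 2, 1, 1, 1)

Row-insert the values π_1, π_2, … into P one at a time, bumping the leftmost entry strictly greater than the inserted value down to the next row. The recording tableau Q records, in position (i, j), the step at which that cell was added to P.
  Insert 7 (step 1): P = [7];  Q = [1]
  Insert 6 (step 2): P = [6] / [7];  Q = [1] / [2]
  Insert 3 (step 3): P = [3] / [6] / [7];  Q = [1] / [2] / [3]
  Insert 8 (step 4): P = [3, 8] / [6] / [7];  Q = [1, 4] / [2] / [3]
  Insert 4 (step 5): P = [3, 4] / [6, 8] / [7];  Q = [1, 4] / [2, 5] / [3]
  Insert 2 (step 6): P = [2, 4] / [3, 8] / [6] / [7];  Q = [1, 4] / [2, 5] / [3] / [6]
  Insert 1 (step 7): P = [1, 4] / [2, 8] / [3] / [6] / [7];  Q = [1, 4] / [2, 5] / [3] / [6] / [7]
  Insert 5 (step 8): P = [1, 4, 5] / [2, 8] / [3] / [6] / [7];  Q = [1, 4, 8] / [2, 5] / [3] / [6] / [7]
Final shape: (3, 2, 1, 1, 1).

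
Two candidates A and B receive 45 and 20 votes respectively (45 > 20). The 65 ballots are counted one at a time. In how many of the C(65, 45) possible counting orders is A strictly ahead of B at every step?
Strict-lead orderings = 10899847657028400

Total orderings of the 65 votes with 45 for A: C(65, 45) = 28339603908273840. By the Bertrand ballot formula (Cycle Lemma / reflection principle), the number of orderings in which A is strictly ahead of B throughout is (p − q)/(p + q) · C(p + q, p) = (45 − 20)/(45 + 20) · 28339603908273840 = 10899847657028400.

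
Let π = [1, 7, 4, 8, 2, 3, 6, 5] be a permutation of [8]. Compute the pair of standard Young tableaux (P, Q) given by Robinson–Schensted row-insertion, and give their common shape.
P = [1, 2, 3, 5] / [4, 6] / [7, 8];  Q = [1, 2, 4, 7] / [3, 6] / [5, 8];  common shape = (4, 2, 2)

Row-insert the values π_1, π_2, … into P one at a time, bumping the leftmost entry strictly greater than the inserted value down to the next row. The recording tableau Q records, in position (i, j), the step at which that cell was added to P.
  Insert 1 (step 1): P = [1];  Q = [1]
  Insert 7 (step 2): P = [1, 7];  Q = [1, 2]
  Insert 4 (step 3): P = [1, 4] / [7];  Q = [1, 2] / [3]
  Insert 8 (step 4): P = [1, 4, 8] / [7];  Q = [1, 2, 4] / [3]
  Insert 2 (step 5): P = [1, 2, 8] / [4] / [7];  Q = [1, 2, 4] / [3] / [5]
  Insert 3 (step 6): P = [1, 2, 3] / [4, 8] / [7];  Q = [1, 2, 4] / [3, 6] / [5]
  Insert 6 (step 7): P = [1, 2, 3, 6] / [4, 8] / [7];  Q = [1, 2, 4, 7] / [3, 6] / [5]
  Insert 5 (step 8): P = [1, 2, 3, 5] / [4, 6] / [7, 8];  Q = [1, 2, 4, 7] / [3, 6] / [5, 8]
Final shape: (4, 2, 2).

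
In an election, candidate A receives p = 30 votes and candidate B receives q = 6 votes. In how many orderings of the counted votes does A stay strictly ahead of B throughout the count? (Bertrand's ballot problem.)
Strict-lead orderings = 1298528

Total orderings of the 36 votes with 30 for A: C(36, 30) = 1947792. By the Bertrand ballot formula (Cycle Lemma / reflection principle), the number of orderings in which A is strictly ahead of B throughout is (p − q)/(p + q) · C(p + q, p) = (30 − 6)/(30 + 6) · 1947792 = 1298528.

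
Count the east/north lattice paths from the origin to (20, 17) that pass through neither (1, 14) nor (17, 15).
Number of paths = 10248120960

Inclusion–exclusion. Total paths: C(37, 20) = 15905368710. Through P₁: C(15, 1)·C(22, 19) = 23100. Through P₂: C(32, 17)·C(5, 3) = 5657227200. Since P₁ is strictly southwest of P₂, a monotone path through both must visit P₁ then P₂; paths through both = C(15, 1)·C(17, 16)·C(5, 3) = 2550. Avoid both = 15905368710 − 23100 − 5657227200 + 2550 = 10248120960.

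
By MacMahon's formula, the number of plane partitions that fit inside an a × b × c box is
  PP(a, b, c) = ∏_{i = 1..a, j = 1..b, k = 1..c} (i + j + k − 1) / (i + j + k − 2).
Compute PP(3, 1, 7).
PP(3, 1, 7) = 120

Evaluate the triple product over i = 1..3, j = 1..1, k = 1..7. The factors are (2/1) · (3/2) · (4/3) · (5/4) · (6/5) · (7/6) · (8/7) · (3/2) · … (21 factors total). The numerators and denominators telescope so the product is an integer; carrying out the multiplication exactly gives PP(3, 1, 7) = 120.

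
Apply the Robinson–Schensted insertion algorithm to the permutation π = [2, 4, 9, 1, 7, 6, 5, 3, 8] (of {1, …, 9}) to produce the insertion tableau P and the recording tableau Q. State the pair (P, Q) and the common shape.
P = [1, 3, 5, 8] / [2, 4] / [6] / [7] / [9];  Q = [1, 2, 3, 9] / [4, 5] / [6] / [7] / [8];  common shape = (4, 2, 1, 1, 1)

Row-insert the values π_1, π_2, … into P one at a time, bumping the leftmost entry strictly greater than the inserted value down to the next row. The recording tableau Q records, in position (i, j), the step at which that cell was added to P.
  Insert 2 (step 1): P = [2];  Q = [1]
  Insert 4 (step 2): P = [2, 4];  Q = [1, 2]
  Insert 9 (step 3): P = [2, 4, 9];  Q = [1, 2, 3]
  Insert 1 (step 4): P = [1, 4, 9] / [2];  Q = [1, 2, 3] / [4]
  Insert 7 (step 5): P = [1, 4, 7] / [2, 9];  Q = [1, 2, 3] / [4, 5]
  Insert 6 (step 6): P = [1, 4, 6] / [2, 7] / [9];  Q = [1, 2, 3] / [4, 5] / [6]
  Insert 5 (step 7): P = [1, 4, 5] / [2, 6] / [7] / [9];  Q = [1, 2, 3] / [4, 5] / [6] / [7]
  Insert 3 (step 8): P = [1, 3, 5] / [2, 4] / [6] / [7] / [9];  Q = [1, 2, 3] / [4, 5] / [6] / [7] / [8]
  Insert 8 (step 9): P = [1, 3, 5, 8] / [2, 4] / [6] / [7] / [9];  Q = [1, 2, 3, 9] / [4, 5] / [6] / [7] / [8]
Final shape: (4, 2, 1, 1, 1).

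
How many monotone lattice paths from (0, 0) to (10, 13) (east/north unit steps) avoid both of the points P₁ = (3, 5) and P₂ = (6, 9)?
Number of paths = 570556

Inclusion–exclusion. Total paths: C(23, 10) = 1144066. Through P₁: C(8, 3)·C(15, 7) = 360360. Through P₂: C(15, 6)·C(8, 4) = 350350. Since P₁ is strictly southwest of P₂, a monotone path through both must visit P₁ then P₂; paths through both = C(8, 3)·C(7, 3)·C(8, 4) = 137200. Avoid both = 1144066 − 360360 − 350350 + 137200 = 570556.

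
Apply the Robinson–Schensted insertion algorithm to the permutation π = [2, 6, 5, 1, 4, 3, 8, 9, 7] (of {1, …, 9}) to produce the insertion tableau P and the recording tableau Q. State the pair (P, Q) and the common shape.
P = [1, 3, 7, 9] / [2, 4, 8] / [5] / [6];  Q = [1, 2, 7, 8] / [3, 5, 9] / [4] / [6];  common shape = (4, 3, 1, 1)

Row-insert the values π_1, π_2, … into P one at a time, bumping the leftmost entry strictly greater than the inserted value down to the next row. The recording tableau Q records, in position (i, j), the step at which that cell was added to P.
  Insert 2 (step 1): P = [2];  Q = [1]
  Insert 6 (step 2): P = [2, 6];  Q = [1, 2]
  Insert 5 (step 3): P = [2, 5] / [6];  Q = [1, 2] / [3]
  Insert 1 (step 4): P = [1, 5] / [2] / [6];  Q = [1, 2] / [3] / [4]
  Insert 4 (step 5): P = [1, 4] / [2, 5] / [6];  Q = [1, 2] / [3, 5] / [4]
  Insert 3 (step 6): P = [1, 3] / [2, 4] / [5] / [6];  Q = [1, 2] / [3, 5] / [4] / [6]
  Insert 8 (step 7): P = [1, 3, 8] / [2, 4] / [5] / [6];  Q = [1, 2, 7] / [3, 5] / [4] / [6]
  Insert 9 (step 8): P = [1, 3, 8, 9] / [2, 4] / [5] / [6];  Q = [1, 2, 7, 8] / [3, 5] / [4] / [6]
  Insert 7 (step 9): P = [1, 3, 7, 9] / [2, 4, 8] / [5] / [6];  Q = [1, 2, 7, 8] / [3, 5, 9] / [4] / [6]
Final shape: (4, 3, 1, 1).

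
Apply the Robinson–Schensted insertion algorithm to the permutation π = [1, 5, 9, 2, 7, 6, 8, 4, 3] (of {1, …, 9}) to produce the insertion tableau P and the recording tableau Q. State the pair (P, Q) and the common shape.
P = [1, 2, 3, 8] / [4, 6] / [5] / [7] / [9];  Q = [1, 2, 3, 7] / [4, 5] / [6] / [8] / [9];  common shape = (4, 2, 1, 1, 1)

Row-insert the values π_1, π_2, … into P one at a time, bumping the leftmost entry strictly greater than the inserted value down to the next row. The recording tableau Q records, in position (i, j), the step at which that cell was added to P.
  Insert 1 (step 1): P = [1];  Q = [1]
  Insert 5 (step 2): P = [1, 5];  Q = [1, 2]
  Insert 9 (step 3): P = [1, 5, 9];  Q = [1, 2, 3]
  Insert 2 (step 4): P = [1, 2, 9] / [5];  Q = [1, 2, 3] / [4]
  Insert 7 (step 5): P = [1, 2, 7] / [5, 9];  Q = [1, 2, 3] / [4, 5]
  Insert 6 (step 6): P = [1, 2, 6] / [5, 7] / [9];  Q = [1, 2, 3] / [4, 5] / [6]
  Insert 8 (step 7): P = [1, 2, 6, 8] / [5, 7] / [9];  Q = [1, 2, 3, 7] / [4, 5] / [6]
  Insert 4 (step 8): P = [1, 2, 4, 8] / [5, 6] / [7] / [9];  Q = [1, 2, 3, 7] / [4, 5] / [6] / [8]
  Insert 3 (step 9): P = [1, 2, 3, 8] / [4, 6] / [5] / [7] / [9];  Q = [1, 2, 3, 7] / [4, 5] / [6] / [8] / [9]
Final shape: (4, 2, 1, 1, 1).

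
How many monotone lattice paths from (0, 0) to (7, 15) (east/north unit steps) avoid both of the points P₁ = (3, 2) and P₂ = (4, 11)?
Number of paths = 102469

Inclusion–exclusion. Total paths: C(22, 7) = 170544. Through P₁: C(5, 3)·C(17, 4) = 23800. Through P₂: C(15, 4)·C(7, 3) = 47775. Since P₁ is strictly southwest of P₂, a monotone path through both must visit P₁ then P₂; paths through both = C(5, 3)·C(10, 1)·C(7, 3) = 3500. Avoid both = 170544 − 23800 − 47775 + 3500 = 102469.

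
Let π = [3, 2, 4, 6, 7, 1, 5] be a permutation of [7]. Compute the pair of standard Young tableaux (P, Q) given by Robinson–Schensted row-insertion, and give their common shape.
P = [1, 4, 5, 7] / [2, 6] / [3];  Q = [1, 3, 4, 5] / [2, 7] / [6];  common shape = (4, 2, 1)

Row-insert the values π_1, π_2, … into P one at a time, bumping the leftmost entry strictly greater than the inserted value down to the next row. The recording tableau Q records, in position (i, j), the step at which that cell was added to P.
  Insert 3 (step 1): P = [3];  Q = [1]
  Insert 2 (step 2): P = [2] / [3];  Q = [1] / [2]
  Insert 4 (step 3): P = [2, 4] / [3];  Q = [1, 3] / [2]
  Insert 6 (step 4): P = [2, 4, 6] / [3];  Q = [1, 3, 4] / [2]
  Insert 7 (step 5): P = [2, 4, 6, 7] / [3];  Q = [1, 3, 4, 5] / [2]
  Insert 1 (step 6): P = [1, 4, 6, 7] / [2] / [3];  Q = [1, 3, 4, 5] / [2] / [6]
  Insert 5 (step 7): P = [1, 4, 5, 7] / [2, 6] / [3];  Q = [1, 3, 4, 5] / [2, 7] / [6]
Final shape: (4, 2, 1).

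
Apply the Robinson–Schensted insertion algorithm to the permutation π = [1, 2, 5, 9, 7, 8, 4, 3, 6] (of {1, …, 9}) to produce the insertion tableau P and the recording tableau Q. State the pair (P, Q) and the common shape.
P = [1, 2, 3, 6, 8] / [4, 7] / [5] / [9];  Q = [1, 2, 3, 4, 6] / [5, 9] / [7] / [8];  common shape = (5, 2, 1, 1)

Row-insert the values π_1, π_2, … into P one at a time, bumping the leftmost entry strictly greater than the inserted value down to the next row. The recording tableau Q records, in position (i, j), the step at which that cell was added to P.
  Insert 1 (step 1): P = [1];  Q = [1]
  Insert 2 (step 2): P = [1, 2];  Q = [1, 2]
  Insert 5 (step 3): P = [1, 2, 5];  Q = [1, 2, 3]
  Insert 9 (step 4): P = [1, 2, 5, 9];  Q = [1, 2, 3, 4]
  Insert 7 (step 5): P = [1, 2, 5, 7] / [9];  Q = [1, 2, 3, 4] / [5]
  Insert 8 (step 6): P = [1, 2, 5, 7, 8] / [9];  Q = [1, 2, 3, 4, 6] / [5]
  Insert 4 (step 7): P = [1, 2, 4, 7, 8] / [5] / [9];  Q = [1, 2, 3, 4, 6] / [5] / [7]
  Insert 3 (step 8): P = [1, 2, 3, 7, 8] / [4] / [5] / [9];  Q = [1, 2, 3, 4, 6] / [5] / [7] / [8]
  Insert 6 (step 9): P = [1, 2, 3, 6, 8] / [4, 7] / [5] / [9];  Q = [1, 2, 3, 4, 6] / [5, 9] / [7] / [8]
Final shape: (5, 2, 1, 1).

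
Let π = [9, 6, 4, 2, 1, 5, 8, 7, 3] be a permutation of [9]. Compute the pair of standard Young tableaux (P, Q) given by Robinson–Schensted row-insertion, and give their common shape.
P = [1, 3, 7] / [2, 5] / [4, 8] / [6] / [9];  Q = [1, 6, 7] / [2, 8] / [3, 9] / [4] / [5];  common shape = (3, 2, 2, 1, 1)

Row-insert the values π_1, π_2, … into P one at a time, bumping the leftmost entry strictly greater than the inserted value down to the next row. The recording tableau Q records, in position (i, j), the step at which that cell was added to P.
  Insert 9 (step 1): P = [9];  Q = [1]
  Insert 6 (step 2): P = [6] / [9];  Q = [1] / [2]
  Insert 4 (step 3): P = [4] / [6] / [9];  Q = [1] / [2] / [3]
  Insert 2 (step 4): P = [2] / [4] / [6] / [9];  Q = [1] / [2] / [3] / [4]
  Insert 1 (step 5): P = [1] / [2] / [4] / [6] / [9];  Q = [1] / [2] / [3] / [4] / [5]
  Insert 5 (step 6): P = [1, 5] / [2] / [4] / [6] / [9];  Q = [1, 6] / [2] / [3] / [4] / [5]
  Insert 8 (step 7): P = [1, 5, 8] / [2] / [4] / [6] / [9];  Q = [1, 6, 7] / [2] / [3] / [4] / [5]
  Insert 7 (step 8): P = [1, 5, 7] / [2, 8] / [4] / [6] / [9];  Q = [1, 6, 7] / [2, 8] / [3] / [4] / [5]
  Insert 3 (step 9): P = [1, 3, 7] / [2, 5] / [4, 8] / [6] / [9];  Q = [1, 6, 7] / [2, 8] / [3, 9] / [4] / [5]
Final shape: (3, 2, 2, 1, 1).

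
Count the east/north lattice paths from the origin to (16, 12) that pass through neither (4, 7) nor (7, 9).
Number of paths = 26588915

Inclusion–exclusion. Total paths: C(28, 16) = 30421755. Through P₁: C(11, 4)·C(17, 12) = 2042040. Through P₂: C(16, 7)·C(12, 9) = 2516800. Since P₁ is strictly southwest of P₂, a monotone path through both must visit P₁ then P₂; paths through both = C(11, 4)·C(5, 3)·C(12, 9) = 726000. Avoid both = 30421755 − 2042040 − 2516800 + 726000 = 26588915.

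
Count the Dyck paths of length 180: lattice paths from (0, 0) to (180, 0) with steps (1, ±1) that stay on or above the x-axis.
C_90 = 1000134600800354781929399250536541864362461089950800

These Dyck paths are counted by the Catalan number C_n = (1/(n + 1)) · C(2n, n). For n = 90: C_90 = (1/91) · C(180, 90) = 91012248672832285155575331798825309656983959185522800/91 = 1000134600800354781929399250536541864362461089950800.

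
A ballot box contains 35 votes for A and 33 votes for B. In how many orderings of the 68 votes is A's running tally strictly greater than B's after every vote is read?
Strict-lead orderings = 812944042149730764

Total orderings of the 68 votes with 35 for A: C(68, 35) = 27640097433090845976. By the Bertrand ballot formula (Cycle Lemma / reflection principle), the number of orderings in which A is strictly ahead of B throughout is (p − q)/(p + q) · C(p + q, p) = (35 − 33)/(35 + 33) · 27640097433090845976 = 812944042149730764.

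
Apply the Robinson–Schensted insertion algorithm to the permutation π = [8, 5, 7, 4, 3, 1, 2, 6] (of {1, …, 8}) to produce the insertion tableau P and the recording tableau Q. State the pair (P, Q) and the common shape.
P = [1, 2, 6] / [3, 7] / [4] / [5] / [8];  Q = [1, 3, 8] / [2, 7] / [4] / [5] / [6];  common shape = (3, 2, 1, 1, 1)

Row-insert the values π_1, π_2, … into P one at a time, bumping the leftmost entry strictly greater than the inserted value down to the next row. The recording tableau Q records, in position (i, j), the step at which that cell was added to P.
  Insert 8 (step 1): P = [8];  Q = [1]
  Insert 5 (step 2): P = [5] / [8];  Q = [1] / [2]
  Insert 7 (step 3): P = [5, 7] / [8];  Q = [1, 3] / [2]
  Insert 4 (step 4): P = [4, 7] / [5] / [8];  Q = [1, 3] / [2] / [4]
  Insert 3 (step 5): P = [3, 7] / [4] / [5] / [8];  Q = [1, 3] / [2] / [4] / [5]
  Insert 1 (step 6): P = [1, 7] / [3] / [4] / [5] / [8];  Q = [1, 3] / [2] / [4] / [5] / [6]
  Insert 2 (step 7): P = [1, 2] / [3, 7] / [4] / [5] / [8];  Q = [1, 3] / [2, 7] / [4] / [5] / [6]
  Insert 6 (step 8): P = [1, 2, 6] / [3, 7] / [4] / [5] / [8];  Q = [1, 3, 8] / [2, 7] / [4] / [5] / [6]
Final shape: (3, 2, 1, 1, 1).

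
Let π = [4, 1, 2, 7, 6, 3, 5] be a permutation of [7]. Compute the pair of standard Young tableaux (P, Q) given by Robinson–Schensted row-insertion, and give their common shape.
P = [1, 2, 3, 5] / [4, 6] / [7];  Q = [1, 3, 4, 7] / [2, 5] / [6];  common shape = (4, 2, 1)

Row-insert the values π_1, π_2, … into P one at a time, bumping the leftmost entry strictly greater than the inserted value down to the next row. The recording tableau Q records, in position (i, j), the step at which that cell was added to P.
  Insert 4 (step 1): P = [4];  Q = [1]
  Insert 1 (step 2): P = [1] / [4];  Q = [1] / [2]
  Insert 2 (step 3): P = [1, 2] / [4];  Q = [1, 3] / [2]
  Insert 7 (step 4): P = [1, 2, 7] / [4];  Q = [1, 3, 4] / [2]
  Insert 6 (step 5): P = [1, 2, 6] / [4, 7];  Q = [1, 3, 4] / [2, 5]
  Insert 3 (step 6): P = [1, 2, 3] / [4, 6] / [7];  Q = [1, 3, 4] / [2, 5] / [6]
  Insert 5 (step 7): P = [1, 2, 3, 5] / [4, 6] / [7];  Q = [1, 3, 4, 7] / [2, 5] / [6]
Final shape: (4, 2, 1).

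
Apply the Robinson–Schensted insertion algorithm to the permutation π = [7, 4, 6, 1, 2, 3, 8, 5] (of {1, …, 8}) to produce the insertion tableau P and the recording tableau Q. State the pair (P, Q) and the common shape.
P = [1, 2, 3, 5] / [4, 6, 8] / [7];  Q = [1, 3, 6, 7] / [2, 5, 8] / [4];  common shape = (4, 3, 1)

Row-insert the values π_1, π_2, … into P one at a time, bumping the leftmost entry strictly greater than the inserted value down to the next row. The recording tableau Q records, in position (i, j), the step at which that cell was added to P.
  Insert 7 (step 1): P = [7];  Q = [1]
  Insert 4 (step 2): P = [4] / [7];  Q = [1] / [2]
  Insert 6 (step 3): P = [4, 6] / [7];  Q = [1, 3] / [2]
  Insert 1 (step 4): P = [1, 6] / [4] / [7];  Q = [1, 3] / [2] / [4]
  Insert 2 (step 5): P = [1, 2] / [4, 6] / [7];  Q = [1, 3] / [2, 5] / [4]
  Insert 3 (step 6): P = [1, 2, 3] / [4, 6] / [7];  Q = [1, 3, 6] / [2, 5] / [4]
  Insert 8 (step 7): P = [1, 2, 3, 8] / [4, 6] / [7];  Q = [1, 3, 6, 7] / [2, 5] / [4]
  Insert 5 (step 8): P = [1, 2, 3, 5] / [4, 6, 8] / [7];  Q = [1, 3, 6, 7] / [2, 5, 8] / [4]
Final shape: (4, 3, 1).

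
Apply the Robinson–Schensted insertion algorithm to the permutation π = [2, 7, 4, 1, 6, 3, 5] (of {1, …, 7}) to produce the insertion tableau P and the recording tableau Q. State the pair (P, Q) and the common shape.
P = [1, 3, 5] / [2, 4, 6] / [7];  Q = [1, 2, 5] / [3, 6, 7] / [4];  common shape = (3, 3, 1)

Row-insert the values π_1, π_2, … into P one at a time, bumping the leftmost entry strictly greater than the inserted value down to the next row. The recording tableau Q records, in position (i, j), the step at which that cell was added to P.
  Insert 2 (step 1): P = [2];  Q = [1]
  Insert 7 (step 2): P = [2, 7];  Q = [1, 2]
  Insert 4 (step 3): P = [2, 4] / [7];  Q = [1, 2] / [3]
  Insert 1 (step 4): P = [1, 4] / [2] / [7];  Q = [1, 2] / [3] / [4]
  Insert 6 (step 5): P = [1, 4, 6] / [2] / [7];  Q = [1, 2, 5] / [3] / [4]
  Insert 3 (step 6): P = [1, 3, 6] / [2, 4] / [7];  Q = [1, 2, 5] / [3, 6] / [4]
  Insert 5 (step 7): P = [1, 3, 5] / [2, 4, 6] / [7];  Q = [1, 2, 5] / [3, 6, 7] / [4]
Final shape: (3, 3, 1).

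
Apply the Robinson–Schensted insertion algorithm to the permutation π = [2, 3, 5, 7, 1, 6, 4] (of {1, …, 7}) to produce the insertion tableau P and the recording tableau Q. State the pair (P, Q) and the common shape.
P = [1, 3, 4, 6] / [2, 5] / [7];  Q = [1, 2, 3, 4] / [5, 6] / [7];  common shape = (4, 2, 1)

Row-insert the values π_1, π_2, … into P one at a time, bumping the leftmost entry strictly greater than the inserted value down to the next row. The recording tableau Q records, in position (i, j), the step at which that cell was added to P.
  Insert 2 (step 1): P = [2];  Q = [1]
  Insert 3 (step 2): P = [2, 3];  Q = [1, 2]
  Insert 5 (step 3): P = [2, 3, 5];  Q = [1, 2, 3]
  Insert 7 (step 4): P = [2, 3, 5, 7];  Q = [1, 2, 3, 4]
  Insert 1 (step 5): P = [1, 3, 5, 7] / [2];  Q = [1, 2, 3, 4] / [5]
  Insert 6 (step 6): P = [1, 3, 5, 6] / [2, 7];  Q = [1, 2, 3, 4] / [5, 6]
  Insert 4 (step 7): P = [1, 3, 4, 6] / [2, 5] / [7];  Q = [1, 2, 3, 4] / [5, 6] / [7]
Final shape: (4, 2, 1).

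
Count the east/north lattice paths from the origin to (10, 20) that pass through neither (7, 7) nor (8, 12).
Number of paths = 23381085

Inclusion–exclusion. Total paths: C(30, 10) = 30045015. Through P₁: C(14, 7)·C(16, 3) = 1921920. Through P₂: C(20, 8)·C(10, 2) = 5668650. Since P₁ is strictly southwest of P₂, a monotone path through both must visit P₁ then P₂; paths through both = C(14, 7)·C(6, 1)·C(10, 2) = 926640. Avoid both = 30045015 − 1921920 − 5668650 + 926640 = 23381085.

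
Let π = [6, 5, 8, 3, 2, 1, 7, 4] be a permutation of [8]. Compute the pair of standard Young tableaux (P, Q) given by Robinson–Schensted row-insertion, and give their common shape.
P = [1, 4] / [2, 7] / [3, 8] / [5] / [6];  Q = [1, 3] / [2, 7] / [4, 8] / [5] / [6];  common shape = (2, 2, 2, 1, 1)

Row-insert the values π_1, π_2, … into P one at a time, bumping the leftmost entry strictly greater than the inserted value down to the next row. The recording tableau Q records, in position (i, j), the step at which that cell was added to P.
  Insert 6 (step 1): P = [6];  Q = [1]
  Insert 5 (step 2): P = [5] / [6];  Q = [1] / [2]
  Insert 8 (step 3): P = [5, 8] / [6];  Q = [1, 3] / [2]
  Insert 3 (step 4): P = [3, 8] / [5] / [6];  Q = [1, 3] / [2] / [4]
  Insert 2 (step 5): P = [2, 8] / [3] / [5] / [6];  Q = [1, 3] / [2] / [4] / [5]
  Insert 1 (step 6): P = [1, 8] / [2] / [3] / [5] / [6];  Q = [1, 3] / [2] / [4] / [5] / [6]
  Insert 7 (step 7): P = [1, 7] / [2, 8] / [3] / [5] / [6];  Q = [1, 3] / [2, 7] / [4] / [5] / [6]
  Insert 4 (step 8): P = [1, 4] / [2, 7] / [3, 8] / [5] / [6];  Q = [1, 3] / [2, 7] / [4, 8] / [5] / [6]
Final shape: (2, 2, 2, 1, 1).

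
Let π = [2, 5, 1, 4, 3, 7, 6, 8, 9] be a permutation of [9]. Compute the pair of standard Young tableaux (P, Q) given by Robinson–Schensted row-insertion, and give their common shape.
P = [1, 3, 6, 8, 9] / [2, 4, 7] / [5];  Q = [1, 2, 6, 8, 9] / [3, 4, 7] / [5];  common shape = (5, 3, 1)

Row-insert the values π_1, π_2, … into P one at a time, bumping the leftmost entry strictly greater than the inserted value down to the next row. The recording tableau Q records, in position (i, j), the step at which that cell was added to P.
  Insert 2 (step 1): P = [2];  Q = [1]
  Insert 5 (step 2): P = [2, 5];  Q = [1, 2]
  Insert 1 (step 3): P = [1, 5] / [2];  Q = [1, 2] / [3]
  Insert 4 (step 4): P = [1, 4] / [2, 5];  Q = [1, 2] / [3, 4]
  Insert 3 (step 5): P = [1, 3] / [2, 4] / [5];  Q = [1, 2] / [3, 4] / [5]
  Insert 7 (step 6): P = [1, 3, 7] / [2, 4] / [5];  Q = [1, 2, 6] / [3, 4] / [5]
  Insert 6 (step 7): P = [1, 3, 6] / [2, 4, 7] / [5];  Q = [1, 2, 6] / [3, 4, 7] / [5]
  Insert 8 (step 8): P = [1, 3, 6, 8] / [2, 4, 7] / [5];  Q = [1, 2, 6, 8] / [3, 4, 7] / [5]
  Insert 9 (step 9): P = [1, 3, 6, 8, 9] / [2, 4, 7] / [5];  Q = [1, 2, 6, 8, 9] / [3, 4, 7] / [5]
Final shape: (5, 3, 1).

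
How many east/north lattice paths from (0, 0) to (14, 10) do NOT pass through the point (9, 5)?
Number of paths = 1456752

Total paths from (0, 0) to (14, 10): C(24, 14) = 1961256. Paths through (9, 5): (paths (0, 0) → (9, 5)) × (paths (9, 5) → (14, 10)) = C(14, 9) · C(10, 5) = 2002 · 252 = 504504. Avoidance count = 1961256 − 504504 = 1456752.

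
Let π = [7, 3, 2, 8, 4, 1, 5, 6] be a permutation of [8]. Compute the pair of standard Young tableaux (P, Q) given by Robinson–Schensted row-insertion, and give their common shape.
P = [1, 4, 5, 6] / [2, 8] / [3] / [7];  Q = [1, 4, 7, 8] / [2, 5] / [3] / [6];  common shape = (4, 2, 1, 1)

Row-insert the values π_1, π_2, … into P one at a time, bumping the leftmost entry strictly greater than the inserted value down to the next row. The recording tableau Q records, in position (i, j), the step at which that cell was added to P.
  Insert 7 (step 1): P = [7];  Q = [1]
  Insert 3 (step 2): P = [3] / [7];  Q = [1] / [2]
  Insert 2 (step 3): P = [2] / [3] / [7];  Q = [1] / [2] / [3]
  Insert 8 (step 4): P = [2, 8] / [3] / [7];  Q = [1, 4] / [2] / [3]
  Insert 4 (step 5): P = [2, 4] / [3, 8] / [7];  Q = [1, 4] / [2, 5] / [3]
  Insert 1 (step 6): P = [1, 4] / [2, 8] / [3] / [7];  Q = [1, 4] / [2, 5] / [3] / [6]
  Insert 5 (step 7): P = [1, 4, 5] / [2, 8] / [3] / [7];  Q = [1, 4, 7] / [2, 5] / [3] / [6]
  Insert 6 (step 8): P = [1, 4, 5, 6] / [2, 8] / [3] / [7];  Q = [1, 4, 7, 8] / [2, 5] / [3] / [6]
Final shape: (4, 2, 1, 1).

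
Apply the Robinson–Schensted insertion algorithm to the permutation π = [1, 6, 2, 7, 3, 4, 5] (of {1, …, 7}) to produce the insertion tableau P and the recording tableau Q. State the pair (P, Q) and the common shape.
P = [1, 2, 3, 4, 5] / [6, 7];  Q = [1, 2, 4, 6, 7] / [3, 5];  common shape = (5, 2)

Row-insert the values π_1, π_2, … into P one at a time, bumping the leftmost entry strictly greater than the inserted value down to the next row. The recording tableau Q records, in position (i, j), the step at which that cell was added to P.
  Insert 1 (step 1): P = [1];  Q = [1]
  Insert 6 (step 2): P = [1, 6];  Q = [1, 2]
  Insert 2 (step 3): P = [1, 2] / [6];  Q = [1, 2] / [3]
  Insert 7 (step 4): P = [1, 2, 7] / [6];  Q = [1, 2, 4] / [3]
  Insert 3 (step 5): P = [1, 2, 3] / [6, 7];  Q = [1, 2, 4] / [3, 5]
  Insert 4 (step 6): P = [1, 2, 3, 4] / [6, 7];  Q = [1, 2, 4, 6] / [3, 5]
  Insert 5 (step 7): P = [1, 2, 3, 4, 5] / [6, 7];  Q = [1, 2, 4, 6, 7] / [3, 5]
Final shape: (5, 2).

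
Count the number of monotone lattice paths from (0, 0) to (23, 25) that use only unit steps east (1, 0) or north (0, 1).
Number of paths = 30957699535776

A monotone lattice path from (0, 0) to (23, 25) consists of 23 east steps and 25 north steps in some order, so it is determined by which 23 of the 48 steps are east. The count is C(48, 23) = 30957699535776.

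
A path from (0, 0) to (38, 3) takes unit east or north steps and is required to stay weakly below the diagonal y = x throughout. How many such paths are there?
Number of paths = 9840

By the reflection principle (André's argument), the number of monotone paths to (38, 3) with n ≤ m that never go above y = x is C(41, 38) − C(41, 39) = 10660 − 820 = 9840.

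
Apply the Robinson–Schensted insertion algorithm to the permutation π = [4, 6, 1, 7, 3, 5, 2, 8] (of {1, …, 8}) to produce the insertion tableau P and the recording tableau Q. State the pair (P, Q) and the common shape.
P = [1, 2, 5, 8] / [3, 6, 7] / [4];  Q = [1, 2, 4, 8] / [3, 5, 6] / [7];  common shape = (4, 3, 1)

Row-insert the values π_1, π_2, … into P one at a time, bumping the leftmost entry strictly greater than the inserted value down to the next row. The recording tableau Q records, in position (i, j), the step at which that cell was added to P.
  Insert 4 (step 1): P = [4];  Q = [1]
  Insert 6 (step 2): P = [4, 6];  Q = [1, 2]
  Insert 1 (step 3): P = [1, 6] / [4];  Q = [1, 2] / [3]
  Insert 7 (step 4): P = [1, 6, 7] / [4];  Q = [1, 2, 4] / [3]
  Insert 3 (step 5): P = [1, 3, 7] / [4, 6];  Q = [1, 2, 4] / [3, 5]
  Insert 5 (step 6): P = [1, 3, 5] / [4, 6, 7];  Q = [1, 2, 4] / [3, 5, 6]
  Insert 2 (step 7): P = [1, 2, 5] / [3, 6, 7] / [4];  Q = [1, 2, 4] / [3, 5, 6] / [7]
  Insert 8 (step 8): P = [1, 2, 5, 8] / [3, 6, 7] / [4];  Q = [1, 2, 4, 8] / [3, 5, 6] / [7]
Final shape: (4, 3, 1).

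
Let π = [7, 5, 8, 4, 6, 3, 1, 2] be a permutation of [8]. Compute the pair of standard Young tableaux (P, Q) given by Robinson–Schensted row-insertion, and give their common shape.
P = [1, 2] / [3, 6] / [4, 8] / [5] / [7];  Q = [1, 3] / [2, 5] / [4, 8] / [6] / [7];  common shape = (2, 2, 2, 1, 1)

Row-insert the values π_1, π_2, … into P one at a time, bumping the leftmost entry strictly greater than the inserted value down to the next row. The recording tableau Q records, in position (i, j), the step at which that cell was added to P.
  Insert 7 (step 1): P = [7];  Q = [1]
  Insert 5 (step 2): P = [5] / [7];  Q = [1] / [2]
  Insert 8 (step 3): P = [5, 8] / [7];  Q = [1, 3] / [2]
  Insert 4 (step 4): P = [4, 8] / [5] / [7];  Q = [1, 3] / [2] / [4]
  Insert 6 (step 5): P = [4, 6] / [5, 8] / [7];  Q = [1, 3] / [2, 5] / [4]
  Insert 3 (step 6): P = [3, 6] / [4, 8] / [5] / [7];  Q = [1, 3] / [2, 5] / [4] / [6]
  Insert 1 (step 7): P = [1, 6] / [3, 8] / [4] / [5] / [7];  Q = [1, 3] / [2, 5] / [4] / [6] / [7]
  Insert 2 (step 8): P = [1, 2] / [3, 6] / [4, 8] / [5] / [7];  Q = [1, 3] / [2, 5] / [4, 8] / [6] / [7]
Final shape: (2, 2, 2, 1, 1).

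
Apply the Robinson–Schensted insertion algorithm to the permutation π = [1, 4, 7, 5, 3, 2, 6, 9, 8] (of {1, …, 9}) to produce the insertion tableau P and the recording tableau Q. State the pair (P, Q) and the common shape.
P = [1, 2, 5, 6, 8] / [3, 9] / [4] / [7];  Q = [1, 2, 3, 7, 8] / [4, 9] / [5] / [6];  common shape = (5, 2, 1, 1)

Row-insert the values π_1, π_2, … into P one at a time, bumping the leftmost entry strictly greater than the inserted value down to the next row. The recording tableau Q records, in position (i, j), the step at which that cell was added to P.
  Insert 1 (step 1): P = [1];  Q = [1]
  Insert 4 (step 2): P = [1, 4];  Q = [1, 2]
  Insert 7 (step 3): P = [1, 4, 7];  Q = [1, 2, 3]
  Insert 5 (step 4): P = [1, 4, 5] / [7];  Q = [1, 2, 3] / [4]
  Insert 3 (step 5): P = [1, 3, 5] / [4] / [7];  Q = [1, 2, 3] / [4] / [5]
  Insert 2 (step 6): P = [1, 2, 5] / [3] / [4] / [7];  Q = [1, 2, 3] / [4] / [5] / [6]
  Insert 6 (step 7): P = [1, 2, 5, 6] / [3] / [4] / [7];  Q = [1, 2, 3, 7] / [4] / [5] / [6]
  Insert 9 (step 8): P = [1, 2, 5, 6, 9] / [3] / [4] / [7];  Q = [1, 2, 3, 7, 8] / [4] / [5] / [6]
  Insert 8 (step 9): P = [1, 2, 5, 6, 8] / [3, 9] / [4] / [7];  Q = [1, 2, 3, 7, 8] / [4, 9] / [5] / [6]
Final shape: (5, 2, 1, 1).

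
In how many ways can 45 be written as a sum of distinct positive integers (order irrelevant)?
q(45) = 2048

A partition into distinct parts is a strictly decreasing sequence summing to n. The recurrence d(n, m) = d(n, m−1) + d(n−m, m−1) (use part m at most once) with q(n) = d(n, n) gives q(45) = 2048. (Euler's theorem: # distinct-part partitions = # odd-part partitions.)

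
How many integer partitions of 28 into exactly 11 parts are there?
p(28, 11 parts) = 278

Partitions of n into exactly k parts are in bijection with partitions of n − k into at most k parts (subtract 1 from each part). So p(28, exactly 11) = p(17, parts ≤ 11). Computing via the recurrence p(m, j) = p(m, j−1) + p(m−j, j) gives 278.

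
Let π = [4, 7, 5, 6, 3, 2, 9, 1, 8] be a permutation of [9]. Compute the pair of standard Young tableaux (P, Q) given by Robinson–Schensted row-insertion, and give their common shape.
P = [1, 5, 6, 8] / [2, 9] / [3] / [4] / [7];  Q = [1, 2, 4, 7] / [3, 9] / [5] / [6] / [8];  common shape = (4, 2, 1, 1, 1)

Row-insert the values π_1, π_2, … into P one at a time, bumping the leftmost entry strictly greater than the inserted value down to the next row. The recording tableau Q records, in position (i, j), the step at which that cell was added to P.
  Insert 4 (step 1): P = [4];  Q = [1]
  Insert 7 (step 2): P = [4, 7];  Q = [1, 2]
  Insert 5 (step 3): P = [4, 5] / [7];  Q = [1, 2] / [3]
  Insert 6 (step 4): P = [4, 5, 6] / [7];  Q = [1, 2, 4] / [3]
  Insert 3 (step 5): P = [3, 5, 6] / [4] / [7];  Q = [1, 2, 4] / [3] / [5]
  Insert 2 (step 6): P = [2, 5, 6] / [3] / [4] / [7];  Q = [1, 2, 4] / [3] / [5] / [6]
  Insert 9 (step 7): P = [2, 5, 6, 9] / [3] / [4] / [7];  Q = [1, 2, 4, 7] / [3] / [5] / [6]
  Insert 1 (step 8): P = [1, 5, 6, 9] / [2] / [3] / [4] / [7];  Q = [1, 2, 4, 7] / [3] / [5] / [6] / [8]
  Insert 8 (step 9): P = [1, 5, 6, 8] / [2, 9] / [3] / [4] / [7];  Q = [1, 2, 4, 7] / [3, 9] / [5] / [6] / [8]
Final shape: (4, 2, 1, 1, 1).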